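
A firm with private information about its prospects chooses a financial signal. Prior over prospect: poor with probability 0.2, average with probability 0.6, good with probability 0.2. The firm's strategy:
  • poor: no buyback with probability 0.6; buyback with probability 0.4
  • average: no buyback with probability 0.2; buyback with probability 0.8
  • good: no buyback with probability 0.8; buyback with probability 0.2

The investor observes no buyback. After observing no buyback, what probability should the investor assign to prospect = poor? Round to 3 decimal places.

P(no buyback) = 0.2·0.6 + 0.6·0.2 + 0.2·0.8 = 0.4
P(poor | no buyback) = (0.2·0.6) / 0.4 = 0.12 / 0.4 = 0.3

0.300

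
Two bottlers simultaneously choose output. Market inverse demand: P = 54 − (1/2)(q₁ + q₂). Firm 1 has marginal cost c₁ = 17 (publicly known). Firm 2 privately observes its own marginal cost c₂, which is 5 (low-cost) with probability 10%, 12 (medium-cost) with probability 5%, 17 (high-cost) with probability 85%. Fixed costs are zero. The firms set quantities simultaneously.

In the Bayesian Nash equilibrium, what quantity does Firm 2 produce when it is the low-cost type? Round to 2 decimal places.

Type-c best response for Firm 2: q₂(c) = (54 − c) − q₁/2.
Firm 1 maximizes expected profit; its first-order condition is 54 − q₁ − (1/2)E[q₂] − 17 = 0.
Substituting E[q₂] and solving: E[c₂] = 15.55, so q₁ = (54 − 2·17 + 15.55)/(3/2) = 23.7.
q₂(low-cost) = (54 − 5 − (1/2)·23.7) = 37.15.

37.15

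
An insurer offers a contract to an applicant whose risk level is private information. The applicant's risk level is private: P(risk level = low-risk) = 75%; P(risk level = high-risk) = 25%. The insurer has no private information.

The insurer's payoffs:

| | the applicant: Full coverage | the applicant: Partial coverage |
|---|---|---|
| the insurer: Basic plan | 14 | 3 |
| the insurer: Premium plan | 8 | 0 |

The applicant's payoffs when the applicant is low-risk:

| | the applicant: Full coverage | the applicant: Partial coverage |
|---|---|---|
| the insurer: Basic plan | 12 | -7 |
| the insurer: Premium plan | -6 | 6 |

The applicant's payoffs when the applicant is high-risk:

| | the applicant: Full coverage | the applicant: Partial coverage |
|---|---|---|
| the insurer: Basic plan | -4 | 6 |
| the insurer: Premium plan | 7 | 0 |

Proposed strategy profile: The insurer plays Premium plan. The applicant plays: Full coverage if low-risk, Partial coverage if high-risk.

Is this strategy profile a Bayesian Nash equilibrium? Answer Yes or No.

A profile is a BNE iff every type of every player is best-responding given beliefs about the other side.
The insurer plays Premium plan: E[Premium plan] = 0.75·(8) + 0.25·(0) = 6; E[Basic plan] = 11.25. Not best-responding. ✗
The applicant (risk level low-risk), facing Premium plan: Full coverage gives -6, Partial coverage gives 6. Proposed Full coverage is not best — profitable deviation exists. ✗
The applicant (risk level high-risk), facing Premium plan: Full coverage gives 7, Partial coverage gives 0. Proposed Partial coverage is not best — profitable deviation exists. ✗

No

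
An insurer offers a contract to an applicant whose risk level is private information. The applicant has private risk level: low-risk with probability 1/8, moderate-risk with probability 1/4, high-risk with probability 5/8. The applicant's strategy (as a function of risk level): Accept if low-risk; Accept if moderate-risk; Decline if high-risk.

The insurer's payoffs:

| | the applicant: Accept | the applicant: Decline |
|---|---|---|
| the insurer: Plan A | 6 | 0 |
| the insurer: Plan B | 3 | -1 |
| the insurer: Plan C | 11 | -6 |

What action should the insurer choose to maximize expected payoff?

Plan A

Compute the insurer's expected payoff for each action, taking the expectation over the applicant's type.
E[Plan A] = 1/8·(6) + 1/4·(6) + 5/8·(0) = 9/4
E[Plan B] = 1/8·(3) + 1/4·(3) + 5/8·(-1) = 1/2
E[Plan C] = 1/8·(11) + 1/4·(11) + 5/8·(-6) = 3/8
Best response: Plan A (9/4 is the largest).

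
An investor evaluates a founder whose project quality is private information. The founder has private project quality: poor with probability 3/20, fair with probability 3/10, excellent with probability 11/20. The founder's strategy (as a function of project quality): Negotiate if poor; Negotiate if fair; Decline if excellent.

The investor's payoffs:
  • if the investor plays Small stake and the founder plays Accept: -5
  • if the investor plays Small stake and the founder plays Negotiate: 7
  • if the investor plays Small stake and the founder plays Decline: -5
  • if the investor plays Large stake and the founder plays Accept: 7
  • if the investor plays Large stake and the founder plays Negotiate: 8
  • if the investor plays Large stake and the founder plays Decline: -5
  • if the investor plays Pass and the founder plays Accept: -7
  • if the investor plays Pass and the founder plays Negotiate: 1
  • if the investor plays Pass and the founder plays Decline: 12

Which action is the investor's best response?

Pass

E[Small stake] = 3/20·(7) + 3/10·(7) + 11/20·(-5) = 2/5
E[Large stake] = 3/20·(8) + 3/10·(8) + 11/20·(-5) = 17/20
E[Pass] = 3/20·(1) + 3/10·(1) + 11/20·(12) = 141/20
Best response: Pass (141/20 is the largest).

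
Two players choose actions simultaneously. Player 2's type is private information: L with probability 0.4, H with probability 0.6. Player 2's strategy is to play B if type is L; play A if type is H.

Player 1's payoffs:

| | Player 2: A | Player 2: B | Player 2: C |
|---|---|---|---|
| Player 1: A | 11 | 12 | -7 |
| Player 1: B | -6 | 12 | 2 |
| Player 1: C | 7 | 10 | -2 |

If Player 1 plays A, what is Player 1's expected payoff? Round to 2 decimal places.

11.40

Take the expectation over Player 2's type, weighting each type's action by its prior probability.
E[A] = 0.4·12 + 0.6·11 = 4.8 + 6.6 = 11.4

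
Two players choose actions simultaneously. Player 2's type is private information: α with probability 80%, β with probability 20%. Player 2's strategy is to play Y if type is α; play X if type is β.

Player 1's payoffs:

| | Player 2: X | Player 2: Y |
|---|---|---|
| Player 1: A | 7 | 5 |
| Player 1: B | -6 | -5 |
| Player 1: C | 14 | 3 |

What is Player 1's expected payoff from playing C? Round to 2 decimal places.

5.20

Take the expectation over Player 2's type, weighting each type's action by its prior probability.
E[C] = 0.8·3 + 0.2·14 = 2.4 + 2.8 = 5.2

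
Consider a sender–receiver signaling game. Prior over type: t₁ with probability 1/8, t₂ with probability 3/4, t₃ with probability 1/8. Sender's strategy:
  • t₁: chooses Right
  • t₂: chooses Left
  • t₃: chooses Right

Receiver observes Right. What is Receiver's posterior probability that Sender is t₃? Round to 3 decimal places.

0.500

P(Right) = (1/8)·1 + (3/4)·0 + (1/8)·1 = 1/4
P(t₃ | Right) = ((1/8)·1) / (1/4) = (1/8) / (1/4) = 1/2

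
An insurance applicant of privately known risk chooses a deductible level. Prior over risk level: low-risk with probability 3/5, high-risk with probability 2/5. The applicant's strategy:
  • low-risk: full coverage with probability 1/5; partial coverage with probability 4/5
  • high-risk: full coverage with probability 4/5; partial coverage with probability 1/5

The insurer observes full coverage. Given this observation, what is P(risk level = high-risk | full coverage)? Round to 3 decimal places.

P(full coverage) = (3/5)·(1/5) + (2/5)·(4/5) = 11/25
P(high-risk | full coverage) = ((2/5)·(4/5)) / (11/25) = (8/25) / (11/25) = 8/11

0.727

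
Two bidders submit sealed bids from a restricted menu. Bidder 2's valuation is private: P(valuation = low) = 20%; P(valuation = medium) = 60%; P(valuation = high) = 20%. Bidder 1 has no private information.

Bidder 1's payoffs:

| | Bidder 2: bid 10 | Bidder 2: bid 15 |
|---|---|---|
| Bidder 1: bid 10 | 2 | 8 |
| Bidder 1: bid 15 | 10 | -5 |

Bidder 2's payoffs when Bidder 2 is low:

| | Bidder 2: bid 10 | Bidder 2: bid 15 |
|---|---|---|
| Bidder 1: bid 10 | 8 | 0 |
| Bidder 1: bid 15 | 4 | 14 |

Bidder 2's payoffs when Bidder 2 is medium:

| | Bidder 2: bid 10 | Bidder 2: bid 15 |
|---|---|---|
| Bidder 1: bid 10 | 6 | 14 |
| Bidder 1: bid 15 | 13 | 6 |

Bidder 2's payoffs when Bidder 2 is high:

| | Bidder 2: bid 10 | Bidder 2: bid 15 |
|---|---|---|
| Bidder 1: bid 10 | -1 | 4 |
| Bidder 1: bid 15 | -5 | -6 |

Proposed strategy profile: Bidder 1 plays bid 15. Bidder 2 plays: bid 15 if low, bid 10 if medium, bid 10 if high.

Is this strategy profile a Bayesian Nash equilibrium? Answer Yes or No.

Bidder 1 plays bid 15: E[bid 15] = 0.2·(-5) + 0.6·(10) + 0.2·(10) = 7; E[bid 10] = 3.2. Best-responding. ✓
Bidder 2 (valuation low), facing bid 15: bid 10 gives 4, bid 15 gives 14. Proposed bid 15 is best. ✓
Bidder 2 (valuation medium), facing bid 15: bid 10 gives 13, bid 15 gives 6. Proposed bid 10 is best. ✓
Bidder 2 (valuation high), facing bid 15: bid 10 gives -5, bid 15 gives -6. Proposed bid 10 is best. ✓

Yes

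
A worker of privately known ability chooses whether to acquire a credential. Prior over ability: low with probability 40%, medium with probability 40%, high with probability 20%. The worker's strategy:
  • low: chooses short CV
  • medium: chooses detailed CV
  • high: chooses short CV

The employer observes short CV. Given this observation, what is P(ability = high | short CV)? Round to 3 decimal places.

P(short CV) = 0.4·1 + 0.4·0 + 0.2·1 = 0.6
P(high | short CV) = (0.2·1) / 0.6 = 0.2 / 0.6 = 0.333333

0.333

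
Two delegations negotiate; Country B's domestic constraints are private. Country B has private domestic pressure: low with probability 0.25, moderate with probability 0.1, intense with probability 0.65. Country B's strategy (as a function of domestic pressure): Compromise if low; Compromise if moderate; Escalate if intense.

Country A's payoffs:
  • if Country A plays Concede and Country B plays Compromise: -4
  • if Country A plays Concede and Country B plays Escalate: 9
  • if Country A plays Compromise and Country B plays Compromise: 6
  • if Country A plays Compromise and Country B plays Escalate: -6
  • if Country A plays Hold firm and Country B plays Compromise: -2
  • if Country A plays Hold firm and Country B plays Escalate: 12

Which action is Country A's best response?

E[Concede] = 0.25·(-4) + 0.1·(-4) + 0.65·(9) = 4.45
E[Compromise] = 0.25·(6) + 0.1·(6) + 0.65·(-6) = -1.8
E[Hold firm] = 0.25·(-2) + 0.1·(-2) + 0.65·(12) = 7.1
Best response: Hold firm (7.1 is the largest).

Hold firm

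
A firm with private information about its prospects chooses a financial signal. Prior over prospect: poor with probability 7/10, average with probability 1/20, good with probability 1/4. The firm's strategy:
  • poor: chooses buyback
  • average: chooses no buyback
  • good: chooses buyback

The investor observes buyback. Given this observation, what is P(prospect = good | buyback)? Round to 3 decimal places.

0.263

P(buyback) = (7/10)·1 + (1/20)·0 + (1/4)·1 = 19/20
P(good | buyback) = ((1/4)·1) / (19/20) = (1/4) / (19/20) = 5/19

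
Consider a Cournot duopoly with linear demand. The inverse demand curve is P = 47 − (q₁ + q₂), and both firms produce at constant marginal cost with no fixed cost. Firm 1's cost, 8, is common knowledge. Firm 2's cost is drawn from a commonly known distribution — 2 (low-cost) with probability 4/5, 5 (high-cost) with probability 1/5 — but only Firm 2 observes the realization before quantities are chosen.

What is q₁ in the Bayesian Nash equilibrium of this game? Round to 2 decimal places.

11.20

Each type of Firm 2 best-responds to q₁; Firm 1 best-responds to the expected q₂ over Firm 2's types.
Firm 2 with cost c maximizes (47 − (q₁+q₂) − c)·q₂, giving q₂(c) = (47 − c − q₁)/2.
E[c₂] = 4/5·2 + 1/5·5 = 2.6
Firm 1's FOC against E[q₂] yields q₁ = (47 − 2·8 + E[c₂])/3 = (47 − 16 + 2.6)/3 = 11.2.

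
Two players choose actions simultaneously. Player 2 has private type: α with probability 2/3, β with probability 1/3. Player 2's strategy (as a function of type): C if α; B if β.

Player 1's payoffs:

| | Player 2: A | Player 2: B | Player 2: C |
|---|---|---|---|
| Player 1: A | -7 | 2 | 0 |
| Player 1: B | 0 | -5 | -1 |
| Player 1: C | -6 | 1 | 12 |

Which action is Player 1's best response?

Compute Player 1's expected payoff for each action, taking the expectation over Player 2's type.
E[A] = 2/3·(0) + 1/3·(2) = 2/3
E[B] = 2/3·(-1) + 1/3·(-5) = -7/3
E[C] = 2/3·(12) + 1/3·(1) = 25/3
Best response: C (25/3 is the largest).

C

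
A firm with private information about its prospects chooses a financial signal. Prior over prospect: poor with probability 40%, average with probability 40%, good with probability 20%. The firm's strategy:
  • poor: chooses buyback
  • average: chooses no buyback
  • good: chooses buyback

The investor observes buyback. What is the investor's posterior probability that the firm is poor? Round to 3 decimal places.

P(buyback) = 0.4·1 + 0.4·0 + 0.2·1 = 0.6
P(poor | buyback) = (0.4·1) / 0.6 = 0.4 / 0.6 = 0.666667

0.667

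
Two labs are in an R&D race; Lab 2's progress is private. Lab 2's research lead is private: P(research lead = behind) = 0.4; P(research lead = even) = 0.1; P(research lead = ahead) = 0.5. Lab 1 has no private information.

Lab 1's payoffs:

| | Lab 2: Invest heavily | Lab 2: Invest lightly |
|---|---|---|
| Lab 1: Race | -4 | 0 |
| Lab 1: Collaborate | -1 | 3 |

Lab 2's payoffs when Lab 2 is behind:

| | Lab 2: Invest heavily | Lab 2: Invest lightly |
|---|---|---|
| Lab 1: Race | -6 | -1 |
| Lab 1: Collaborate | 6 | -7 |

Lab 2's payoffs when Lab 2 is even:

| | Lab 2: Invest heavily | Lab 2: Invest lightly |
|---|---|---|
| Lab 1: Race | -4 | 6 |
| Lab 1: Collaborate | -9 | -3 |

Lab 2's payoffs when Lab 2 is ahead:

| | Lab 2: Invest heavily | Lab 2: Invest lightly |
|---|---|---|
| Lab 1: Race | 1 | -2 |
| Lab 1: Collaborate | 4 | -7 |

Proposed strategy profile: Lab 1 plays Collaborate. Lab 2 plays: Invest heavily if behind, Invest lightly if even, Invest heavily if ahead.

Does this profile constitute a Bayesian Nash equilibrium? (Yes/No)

Yes

Lab 1 plays Collaborate: E[Collaborate] = 0.4·(-1) + 0.1·(3) + 0.5·(-1) = -0.6; E[Race] = -3.6. Best-responding. ✓
Lab 2 (research lead behind), facing Collaborate: Invest heavily gives 6, Invest lightly gives -7. Proposed Invest heavily is best. ✓
Lab 2 (research lead even), facing Collaborate: Invest heavily gives -9, Invest lightly gives -3. Proposed Invest lightly is best. ✓
Lab 2 (research lead ahead), facing Collaborate: Invest heavily gives 4, Invest lightly gives -7. Proposed Invest heavily is best. ✓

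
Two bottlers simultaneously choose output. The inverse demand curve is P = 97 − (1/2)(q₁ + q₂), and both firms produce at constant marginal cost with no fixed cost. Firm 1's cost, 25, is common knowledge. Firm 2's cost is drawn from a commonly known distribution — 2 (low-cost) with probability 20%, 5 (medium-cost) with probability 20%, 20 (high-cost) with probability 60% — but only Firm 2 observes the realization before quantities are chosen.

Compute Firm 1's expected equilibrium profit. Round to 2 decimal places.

Type-c best response for Firm 2: q₂(c) = (97 − c) − q₁/2.
Firm 1 maximizes expected profit; its first-order condition is 97 − q₁ − (1/2)E[q₂] − 25 = 0.
Substituting E[q₂] and solving: E[c₂] = 13.4, so q₁ = (97 − 2·25 + 13.4)/(3/2) = 40.2667.
E[P] = 97 − (1/2)·(q₁ + E[q₂]) = 45.1333; Firm 1's expected profit = (E[P] − 25)·q₁ = (45.1333 − 25)·40.2667 = 810.702.

810.70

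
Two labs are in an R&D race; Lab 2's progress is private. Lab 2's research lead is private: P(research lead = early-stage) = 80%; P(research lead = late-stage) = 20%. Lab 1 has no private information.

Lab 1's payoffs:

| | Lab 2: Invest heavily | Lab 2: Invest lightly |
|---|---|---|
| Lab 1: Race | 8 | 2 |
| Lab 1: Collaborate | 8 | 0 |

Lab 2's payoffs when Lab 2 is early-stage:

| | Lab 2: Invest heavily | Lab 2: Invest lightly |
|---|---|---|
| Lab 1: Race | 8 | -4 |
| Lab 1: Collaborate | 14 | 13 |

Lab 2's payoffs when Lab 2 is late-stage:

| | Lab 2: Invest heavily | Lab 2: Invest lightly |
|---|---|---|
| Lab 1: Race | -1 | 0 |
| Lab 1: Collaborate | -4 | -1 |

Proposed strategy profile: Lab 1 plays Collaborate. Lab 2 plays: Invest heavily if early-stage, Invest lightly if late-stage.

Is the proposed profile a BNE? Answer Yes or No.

No

Lab 1 plays Collaborate: E[Collaborate] = 0.8·(8) + 0.2·(0) = 6.4; E[Race] = 6.8. Not best-responding. ✗
Lab 2 (research lead early-stage), facing Collaborate: Invest heavily gives 14, Invest lightly gives 13. Proposed Invest heavily is best. ✓
Lab 2 (research lead late-stage), facing Collaborate: Invest heavily gives -4, Invest lightly gives -1. Proposed Invest lightly is best. ✓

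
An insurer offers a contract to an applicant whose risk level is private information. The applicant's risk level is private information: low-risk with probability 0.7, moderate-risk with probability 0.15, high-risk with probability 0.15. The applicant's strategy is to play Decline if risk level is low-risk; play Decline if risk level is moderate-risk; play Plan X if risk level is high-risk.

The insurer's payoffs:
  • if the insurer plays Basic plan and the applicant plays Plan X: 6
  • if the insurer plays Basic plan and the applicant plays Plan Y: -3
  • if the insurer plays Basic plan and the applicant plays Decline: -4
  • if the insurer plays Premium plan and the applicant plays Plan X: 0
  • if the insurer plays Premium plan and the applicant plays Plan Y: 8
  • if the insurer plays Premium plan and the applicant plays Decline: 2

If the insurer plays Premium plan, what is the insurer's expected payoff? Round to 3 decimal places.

1.700

E[Premium plan] = 0.7·2 + 0.15·2 + 0.15·0 = 1.4 + 0.3 + 0 = 1.7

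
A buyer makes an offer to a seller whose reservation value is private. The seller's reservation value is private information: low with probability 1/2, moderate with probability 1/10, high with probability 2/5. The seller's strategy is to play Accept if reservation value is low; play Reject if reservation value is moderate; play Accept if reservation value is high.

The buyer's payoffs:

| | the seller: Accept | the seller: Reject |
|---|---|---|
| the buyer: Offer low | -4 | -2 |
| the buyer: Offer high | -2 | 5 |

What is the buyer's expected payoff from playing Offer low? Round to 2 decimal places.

E[Offer low] = 1/2·(-4) + 1/10·(-2) + 2/5·(-4) = (-2) + (-1/5) + (-8/5) = -19/5

-3.80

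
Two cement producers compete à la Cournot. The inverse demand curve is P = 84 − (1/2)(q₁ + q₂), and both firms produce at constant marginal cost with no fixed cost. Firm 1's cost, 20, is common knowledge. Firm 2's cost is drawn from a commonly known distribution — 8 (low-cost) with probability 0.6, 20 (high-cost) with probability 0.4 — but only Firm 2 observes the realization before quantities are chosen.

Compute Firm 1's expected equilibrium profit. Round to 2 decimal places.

716.94

Type-c best response for Firm 2: q₂(c) = (84 − c) − q₁/2.
Firm 1 maximizes expected profit; its first-order condition is 84 − q₁ − (1/2)E[q₂] − 20 = 0.
Substituting E[q₂] and solving: E[c₂] = 12.8, so q₁ = (84 − 2·20 + 12.8)/(3/2) = 37.8667.
E[P] = 84 − (1/2)·(q₁ + E[q₂]) = 38.9333; Firm 1's expected profit = (E[P] − 20)·q₁ = (38.9333 − 20)·37.8667 = 716.942.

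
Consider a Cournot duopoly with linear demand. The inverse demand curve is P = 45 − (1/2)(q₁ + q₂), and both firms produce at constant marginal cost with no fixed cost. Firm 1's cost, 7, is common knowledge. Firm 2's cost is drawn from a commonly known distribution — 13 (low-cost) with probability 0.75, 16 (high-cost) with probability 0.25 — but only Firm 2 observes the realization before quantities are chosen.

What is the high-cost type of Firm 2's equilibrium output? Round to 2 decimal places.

Type-c best response for Firm 2: q₂(c) = (45 − c) − q₁/2.
Firm 1 maximizes expected profit; its first-order condition is 45 − q₁ − (1/2)E[q₂] − 7 = 0.
Substituting E[q₂] and solving: E[c₂] = 13.75, so q₁ = (45 − 2·7 + 13.75)/(3/2) = 29.8333.
q₂(high-cost) = (45 − 16 − (1/2)·29.8333) = 14.0833.

14.08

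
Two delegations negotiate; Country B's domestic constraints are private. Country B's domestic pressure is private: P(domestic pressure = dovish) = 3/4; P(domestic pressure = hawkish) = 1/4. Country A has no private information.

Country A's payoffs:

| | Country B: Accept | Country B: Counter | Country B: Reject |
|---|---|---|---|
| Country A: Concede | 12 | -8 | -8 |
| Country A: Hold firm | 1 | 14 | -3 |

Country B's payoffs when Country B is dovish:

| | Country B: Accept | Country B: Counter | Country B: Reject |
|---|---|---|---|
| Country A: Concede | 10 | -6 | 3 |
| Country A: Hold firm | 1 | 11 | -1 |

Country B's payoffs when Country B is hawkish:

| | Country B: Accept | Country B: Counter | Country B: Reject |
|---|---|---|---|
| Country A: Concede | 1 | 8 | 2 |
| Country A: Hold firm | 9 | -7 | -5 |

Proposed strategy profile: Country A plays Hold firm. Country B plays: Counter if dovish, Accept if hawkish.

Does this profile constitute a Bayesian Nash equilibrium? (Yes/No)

Yes

Country A plays Hold firm: E[Hold firm] = 3/4·(14) + 1/4·(1) = 43/4; E[Concede] = -3. Best-responding. ✓
Country B (domestic pressure dovish), facing Hold firm: Accept gives 1, Counter gives 11, Reject gives -1. Proposed Counter is best. ✓
Country B (domestic pressure hawkish), facing Hold firm: Accept gives 9, Counter gives -7, Reject gives -5. Proposed Accept is best. ✓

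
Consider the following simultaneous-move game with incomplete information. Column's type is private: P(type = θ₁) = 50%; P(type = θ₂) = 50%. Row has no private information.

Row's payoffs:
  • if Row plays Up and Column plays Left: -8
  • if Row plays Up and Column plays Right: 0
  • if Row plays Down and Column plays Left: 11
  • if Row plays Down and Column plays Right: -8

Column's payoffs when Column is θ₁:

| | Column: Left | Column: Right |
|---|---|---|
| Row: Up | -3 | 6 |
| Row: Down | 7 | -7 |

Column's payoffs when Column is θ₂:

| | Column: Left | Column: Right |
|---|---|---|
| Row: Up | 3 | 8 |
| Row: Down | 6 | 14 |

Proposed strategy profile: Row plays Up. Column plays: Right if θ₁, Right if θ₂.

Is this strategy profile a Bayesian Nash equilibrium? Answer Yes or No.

Yes

Row plays Up: E[Up] = 0.5·(0) + 0.5·(0) = 0; E[Down] = -8. Best-responding. ✓
Column (type θ₁), facing Up: Left gives -3, Right gives 6. Proposed Right is best. ✓
Column (type θ₂), facing Up: Left gives 3, Right gives 8. Proposed Right is best. ✓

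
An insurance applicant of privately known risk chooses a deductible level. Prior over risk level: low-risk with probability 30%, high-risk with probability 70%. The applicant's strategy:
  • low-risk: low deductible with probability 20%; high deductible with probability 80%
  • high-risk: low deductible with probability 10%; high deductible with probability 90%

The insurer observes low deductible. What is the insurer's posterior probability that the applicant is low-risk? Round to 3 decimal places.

0.462

Apply Bayes' rule using the sender's strategy as the likelihood.
P(low deductible) = 0.3·0.2 + 0.7·0.1 = 0.13
P(low-risk | low deductible) = (0.3·0.2) / 0.13 = 0.06 / 0.13 = 0.461538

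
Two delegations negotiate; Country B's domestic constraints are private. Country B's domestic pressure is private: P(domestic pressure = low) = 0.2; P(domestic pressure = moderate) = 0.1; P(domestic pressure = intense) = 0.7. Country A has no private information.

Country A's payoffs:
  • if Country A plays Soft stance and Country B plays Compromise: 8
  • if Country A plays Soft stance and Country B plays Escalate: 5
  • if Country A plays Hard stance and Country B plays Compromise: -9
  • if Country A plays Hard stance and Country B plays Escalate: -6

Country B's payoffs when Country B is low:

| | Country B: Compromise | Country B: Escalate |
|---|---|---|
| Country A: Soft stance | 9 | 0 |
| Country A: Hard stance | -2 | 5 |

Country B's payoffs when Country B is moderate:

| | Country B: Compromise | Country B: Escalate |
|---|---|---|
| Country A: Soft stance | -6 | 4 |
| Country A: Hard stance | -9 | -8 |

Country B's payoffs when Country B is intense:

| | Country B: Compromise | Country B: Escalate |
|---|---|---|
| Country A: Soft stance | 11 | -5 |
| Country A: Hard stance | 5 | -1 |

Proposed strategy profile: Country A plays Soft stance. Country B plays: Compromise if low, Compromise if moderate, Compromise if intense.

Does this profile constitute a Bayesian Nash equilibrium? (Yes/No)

No

A profile is a BNE iff every type of every player is best-responding given beliefs about the other side.
Country A plays Soft stance: E[Soft stance] = 0.2·(8) + 0.1·(8) + 0.7·(8) = 8; E[Hard stance] = -9. Best-responding. ✓
Country B (domestic pressure low), facing Soft stance: Compromise gives 9, Escalate gives 0. Proposed Compromise is best. ✓
Country B (domestic pressure moderate), facing Soft stance: Compromise gives -6, Escalate gives 4. Proposed Compromise is not best — profitable deviation exists. ✗
Country B (domestic pressure intense), facing Soft stance: Compromise gives 11, Escalate gives -5. Proposed Compromise is best. ✓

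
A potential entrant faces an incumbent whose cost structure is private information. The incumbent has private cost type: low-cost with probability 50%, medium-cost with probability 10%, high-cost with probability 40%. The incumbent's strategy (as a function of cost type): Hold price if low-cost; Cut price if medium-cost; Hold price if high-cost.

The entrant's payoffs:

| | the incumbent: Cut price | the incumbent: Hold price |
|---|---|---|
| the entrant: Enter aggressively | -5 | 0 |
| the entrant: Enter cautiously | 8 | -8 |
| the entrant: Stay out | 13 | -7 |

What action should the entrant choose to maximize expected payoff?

Compute the entrant's expected payoff for each action, taking the expectation over the incumbent's type.
E[Enter aggressively] = 0.5·(0) + 0.1·(-5) + 0.4·(0) = -0.5
E[Enter cautiously] = 0.5·(-8) + 0.1·(8) + 0.4·(-8) = -6.4
E[Stay out] = 0.5·(-7) + 0.1·(13) + 0.4·(-7) = -5
Best response: Enter aggressively (-0.5 is the largest).

Enter aggressively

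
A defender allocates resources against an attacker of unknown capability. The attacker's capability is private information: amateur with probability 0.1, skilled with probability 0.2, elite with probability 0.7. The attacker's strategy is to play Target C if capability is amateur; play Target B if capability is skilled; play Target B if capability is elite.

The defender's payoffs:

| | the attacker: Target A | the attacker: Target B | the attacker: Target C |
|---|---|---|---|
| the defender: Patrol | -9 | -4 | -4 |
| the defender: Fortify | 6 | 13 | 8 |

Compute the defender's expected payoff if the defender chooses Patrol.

-4

E[Patrol] = 0.1·(-4) + 0.2·(-4) + 0.7·(-4) = (-0.4) + (-0.8) + (-2.8) = -4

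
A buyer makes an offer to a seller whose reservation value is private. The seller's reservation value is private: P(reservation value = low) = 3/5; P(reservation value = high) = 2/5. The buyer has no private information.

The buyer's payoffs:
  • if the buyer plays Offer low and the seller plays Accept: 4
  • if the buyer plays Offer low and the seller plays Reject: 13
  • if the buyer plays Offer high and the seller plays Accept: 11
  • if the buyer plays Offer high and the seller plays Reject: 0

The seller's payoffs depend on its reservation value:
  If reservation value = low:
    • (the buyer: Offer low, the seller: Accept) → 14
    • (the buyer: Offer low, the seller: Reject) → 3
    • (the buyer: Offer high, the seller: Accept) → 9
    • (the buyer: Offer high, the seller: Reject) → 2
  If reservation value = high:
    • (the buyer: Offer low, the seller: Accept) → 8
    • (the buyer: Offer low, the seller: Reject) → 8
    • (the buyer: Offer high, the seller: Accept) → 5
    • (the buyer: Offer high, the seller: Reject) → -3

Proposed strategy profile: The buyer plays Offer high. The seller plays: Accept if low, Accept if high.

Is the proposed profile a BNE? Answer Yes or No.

A profile is a BNE iff every type of every player is best-responding given beliefs about the other side.
The buyer plays Offer high: E[Offer high] = 3/5·(11) + 2/5·(11) = 11; E[Offer low] = 4. Best-responding. ✓
The seller (reservation value low), facing Offer high: Accept gives 9, Reject gives 2. Proposed Accept is best. ✓
The seller (reservation value high), facing Offer high: Accept gives 5, Reject gives -3. Proposed Accept is best. ✓

Yes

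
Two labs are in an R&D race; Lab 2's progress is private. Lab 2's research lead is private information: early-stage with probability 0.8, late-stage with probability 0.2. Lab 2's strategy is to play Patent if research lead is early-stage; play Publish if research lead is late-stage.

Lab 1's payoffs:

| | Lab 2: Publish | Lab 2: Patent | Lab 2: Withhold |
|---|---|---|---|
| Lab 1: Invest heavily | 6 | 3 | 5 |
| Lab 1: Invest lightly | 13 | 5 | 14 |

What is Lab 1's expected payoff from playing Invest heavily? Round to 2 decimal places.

3.60

E[Invest heavily] = 0.8·3 + 0.2·6 = 2.4 + 1.2 = 3.6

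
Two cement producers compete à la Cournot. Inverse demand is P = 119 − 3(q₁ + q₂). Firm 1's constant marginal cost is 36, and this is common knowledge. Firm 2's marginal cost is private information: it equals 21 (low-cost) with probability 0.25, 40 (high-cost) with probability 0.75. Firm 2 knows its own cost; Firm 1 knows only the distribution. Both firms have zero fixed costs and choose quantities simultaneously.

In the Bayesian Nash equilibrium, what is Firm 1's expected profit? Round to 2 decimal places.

250.56

Type-c best response for Firm 2: q₂(c) = (119 − c)/6 − q₁/2.
Firm 1 maximizes expected profit; its first-order condition is 119 − 6q₁ − 3E[q₂] − 36 = 0.
Substituting E[q₂] and solving: E[c₂] = 35.25, so q₁ = (119 − 2·36 + 35.25)/9 = 9.13889.
E[P] = 119 − 3·(q₁ + E[q₂]) = 63.4167; Firm 1's expected profit = (E[P] − 36)·q₁ = (63.4167 − 36)·9.13889 = 250.558.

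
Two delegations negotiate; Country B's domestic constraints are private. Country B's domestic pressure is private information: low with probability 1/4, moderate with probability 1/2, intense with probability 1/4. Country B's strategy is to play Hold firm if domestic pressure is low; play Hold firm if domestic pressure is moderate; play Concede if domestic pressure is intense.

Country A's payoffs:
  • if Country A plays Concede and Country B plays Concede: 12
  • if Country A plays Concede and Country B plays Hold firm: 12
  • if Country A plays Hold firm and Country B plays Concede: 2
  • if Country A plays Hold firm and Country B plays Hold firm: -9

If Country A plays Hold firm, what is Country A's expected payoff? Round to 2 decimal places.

E[Hold firm] = 1/4·(-9) + 1/2·(-9) + 1/4·2 = (-9/4) + (-9/2) + 1/2 = -25/4

-6.25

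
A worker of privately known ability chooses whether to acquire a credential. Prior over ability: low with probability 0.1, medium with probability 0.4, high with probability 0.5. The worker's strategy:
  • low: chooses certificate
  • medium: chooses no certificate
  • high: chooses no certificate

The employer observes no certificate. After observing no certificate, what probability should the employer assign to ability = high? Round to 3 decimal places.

Apply Bayes' rule using the sender's strategy as the likelihood.
P(no certificate) = 0.1·0 + 0.4·1 + 0.5·1 = 0.9
P(high | no certificate) = (0.5·1) / 0.9 = 0.5 / 0.9 = 0.555556

0.556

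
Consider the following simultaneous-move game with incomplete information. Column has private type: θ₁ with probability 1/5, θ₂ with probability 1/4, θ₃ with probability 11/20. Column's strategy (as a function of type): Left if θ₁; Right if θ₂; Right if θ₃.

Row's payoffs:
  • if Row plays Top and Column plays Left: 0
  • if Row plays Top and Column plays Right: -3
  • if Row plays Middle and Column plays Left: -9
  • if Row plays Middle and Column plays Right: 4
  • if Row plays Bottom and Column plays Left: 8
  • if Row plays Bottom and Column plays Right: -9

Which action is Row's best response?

Middle

E[Top] = 1/5·(0) + 1/4·(-3) + 11/20·(-3) = -12/5
E[Middle] = 1/5·(-9) + 1/4·(4) + 11/20·(4) = 7/5
E[Bottom] = 1/5·(8) + 1/4·(-9) + 11/20·(-9) = -28/5
Best response: Middle (7/5 is the largest).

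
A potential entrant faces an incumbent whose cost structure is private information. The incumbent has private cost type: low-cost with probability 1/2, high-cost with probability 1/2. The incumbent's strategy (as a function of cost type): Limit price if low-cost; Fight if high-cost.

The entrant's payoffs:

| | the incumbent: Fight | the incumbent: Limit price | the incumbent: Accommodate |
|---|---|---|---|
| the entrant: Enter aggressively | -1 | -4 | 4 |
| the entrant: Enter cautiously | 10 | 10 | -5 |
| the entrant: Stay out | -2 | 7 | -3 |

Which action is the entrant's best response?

Compute the entrant's expected payoff for each action, taking the expectation over the incumbent's type.
E[Enter aggressively] = 1/2·(-4) + 1/2·(-1) = -5/2
E[Enter cautiously] = 1/2·(10) + 1/2·(10) = 10
E[Stay out] = 1/2·(7) + 1/2·(-2) = 5/2
Best response: Enter cautiously (10 is the largest).

Enter cautiously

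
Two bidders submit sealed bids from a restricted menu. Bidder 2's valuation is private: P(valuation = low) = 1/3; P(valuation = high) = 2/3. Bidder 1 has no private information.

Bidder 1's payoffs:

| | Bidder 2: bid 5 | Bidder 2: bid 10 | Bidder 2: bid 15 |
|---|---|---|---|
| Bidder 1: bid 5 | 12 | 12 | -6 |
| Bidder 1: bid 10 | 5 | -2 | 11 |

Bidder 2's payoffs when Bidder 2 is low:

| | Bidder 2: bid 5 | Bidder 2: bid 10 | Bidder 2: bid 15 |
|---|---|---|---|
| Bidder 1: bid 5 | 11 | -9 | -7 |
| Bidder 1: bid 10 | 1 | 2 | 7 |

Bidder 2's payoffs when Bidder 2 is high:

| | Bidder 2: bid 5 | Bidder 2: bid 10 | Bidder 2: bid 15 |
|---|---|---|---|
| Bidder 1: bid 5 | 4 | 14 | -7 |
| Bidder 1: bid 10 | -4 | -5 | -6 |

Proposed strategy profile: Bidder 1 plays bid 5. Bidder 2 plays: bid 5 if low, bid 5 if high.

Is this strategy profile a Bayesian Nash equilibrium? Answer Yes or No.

A profile is a BNE iff every type of every player is best-responding given beliefs about the other side.
Bidder 1 plays bid 5: E[bid 5] = 1/3·(12) + 2/3·(12) = 12; E[bid 10] = 5. Best-responding. ✓
Bidder 2 (valuation low), facing bid 5: bid 5 gives 11, bid 10 gives -9, bid 15 gives -7. Proposed bid 5 is best. ✓
Bidder 2 (valuation high), facing bid 5: bid 5 gives 4, bid 10 gives 14, bid 15 gives -7. Proposed bid 5 is not best — profitable deviation exists. ✗

No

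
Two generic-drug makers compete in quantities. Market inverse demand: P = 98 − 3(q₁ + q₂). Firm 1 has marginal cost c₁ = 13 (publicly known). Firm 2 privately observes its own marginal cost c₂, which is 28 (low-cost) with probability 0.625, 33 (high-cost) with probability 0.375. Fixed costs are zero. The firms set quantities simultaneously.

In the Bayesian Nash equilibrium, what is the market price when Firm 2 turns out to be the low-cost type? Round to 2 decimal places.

46.02

Type-c best response for Firm 2: q₂(c) = (98 − c)/6 − q₁/2.
Firm 1 maximizes expected profit; its first-order condition is 98 − 6q₁ − 3E[q₂] − 13 = 0.
Substituting E[q₂] and solving: E[c₂] = 29.875, so q₁ = (98 − 2·13 + 29.875)/9 = 11.3194.
q₂(low-cost) = 6.00694, so P = 98 − 3·(11.3194 + 6.00694) = 46.0208.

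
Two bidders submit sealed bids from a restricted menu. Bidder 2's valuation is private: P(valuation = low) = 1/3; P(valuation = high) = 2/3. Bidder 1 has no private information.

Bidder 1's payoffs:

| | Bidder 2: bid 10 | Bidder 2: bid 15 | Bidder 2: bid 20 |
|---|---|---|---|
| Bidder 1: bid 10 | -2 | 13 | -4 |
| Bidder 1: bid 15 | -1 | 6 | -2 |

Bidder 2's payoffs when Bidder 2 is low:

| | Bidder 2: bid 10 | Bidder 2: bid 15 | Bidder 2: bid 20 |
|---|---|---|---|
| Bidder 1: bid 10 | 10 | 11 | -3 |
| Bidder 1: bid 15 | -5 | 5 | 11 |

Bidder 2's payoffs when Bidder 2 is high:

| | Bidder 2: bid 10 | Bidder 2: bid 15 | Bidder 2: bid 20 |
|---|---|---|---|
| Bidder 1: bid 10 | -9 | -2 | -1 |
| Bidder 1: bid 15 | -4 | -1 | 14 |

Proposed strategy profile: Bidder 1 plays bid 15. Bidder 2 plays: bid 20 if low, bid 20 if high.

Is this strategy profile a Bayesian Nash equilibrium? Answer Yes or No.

Yes

A profile is a BNE iff every type of every player is best-responding given beliefs about the other side.
Bidder 1 plays bid 15: E[bid 15] = 1/3·(-2) + 2/3·(-2) = -2; E[bid 10] = -4. Best-responding. ✓
Bidder 2 (valuation low), facing bid 15: bid 10 gives -5, bid 15 gives 5, bid 20 gives 11. Proposed bid 20 is best. ✓
Bidder 2 (valuation high), facing bid 15: bid 10 gives -4, bid 15 gives -1, bid 20 gives 14. Proposed bid 20 is best. ✓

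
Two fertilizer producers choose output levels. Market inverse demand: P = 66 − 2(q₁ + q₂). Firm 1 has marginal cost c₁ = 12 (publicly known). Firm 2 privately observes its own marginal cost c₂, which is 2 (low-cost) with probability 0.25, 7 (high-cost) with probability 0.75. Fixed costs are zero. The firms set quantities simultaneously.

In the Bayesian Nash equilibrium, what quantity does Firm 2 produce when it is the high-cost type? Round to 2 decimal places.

Type-c best response for Firm 2: q₂(c) = (66 − c)/4 − q₁/2.
Firm 1 maximizes expected profit; its first-order condition is 66 − 4q₁ − 2E[q₂] − 12 = 0.
Substituting E[q₂] and solving: E[c₂] = 5.75, so q₁ = (66 − 2·12 + 5.75)/6 = 7.95833.
q₂(high-cost) = (66 − 7 − 2·7.95833)/4 = 10.7708.

10.77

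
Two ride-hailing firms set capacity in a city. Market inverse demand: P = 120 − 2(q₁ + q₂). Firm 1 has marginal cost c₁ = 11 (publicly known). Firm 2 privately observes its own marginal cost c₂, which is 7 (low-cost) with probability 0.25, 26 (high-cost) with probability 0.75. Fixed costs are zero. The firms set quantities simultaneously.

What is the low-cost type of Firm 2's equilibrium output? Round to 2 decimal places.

Firm 2 with cost c maximizes (120 − 2(q₁+q₂) − c)·q₂, giving q₂(c) = (120 − c − 2q₁)/4.
E[c₂] = 0.25·7 + 0.75·26 = 21.25
Firm 1's FOC against E[q₂] yields q₁ = (120 − 2·11 + E[c₂])/6 = (120 − 22 + 21.25)/6 = 19.875.
q₂(low-cost) = (120 − 7 − 2·19.875)/4 = 18.3125.

18.31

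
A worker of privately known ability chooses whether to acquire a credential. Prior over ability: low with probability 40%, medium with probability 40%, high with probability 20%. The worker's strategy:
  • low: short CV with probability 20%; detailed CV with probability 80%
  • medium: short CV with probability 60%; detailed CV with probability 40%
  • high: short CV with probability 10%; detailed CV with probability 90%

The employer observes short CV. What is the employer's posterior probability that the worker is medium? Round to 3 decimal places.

0.706

Apply Bayes' rule using the sender's strategy as the likelihood.
P(short CV) = 0.4·0.2 + 0.4·0.6 + 0.2·0.1 = 0.34
P(medium | short CV) = (0.4·0.6) / 0.34 = 0.24 / 0.34 = 0.705882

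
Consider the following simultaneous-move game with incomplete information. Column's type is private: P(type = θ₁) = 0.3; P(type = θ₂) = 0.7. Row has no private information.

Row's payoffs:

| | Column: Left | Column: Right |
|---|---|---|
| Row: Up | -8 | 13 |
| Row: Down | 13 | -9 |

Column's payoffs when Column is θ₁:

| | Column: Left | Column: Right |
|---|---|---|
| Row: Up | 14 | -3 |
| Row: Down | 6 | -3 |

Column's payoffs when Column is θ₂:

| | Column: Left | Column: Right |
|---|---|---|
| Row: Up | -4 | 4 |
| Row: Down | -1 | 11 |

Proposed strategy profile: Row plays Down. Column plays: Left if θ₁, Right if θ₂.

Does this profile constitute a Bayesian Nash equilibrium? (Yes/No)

Row plays Down: E[Down] = 0.3·(13) + 0.7·(-9) = -2.4; E[Up] = 6.7. Not best-responding. ✗
Column (type θ₁), facing Down: Left gives 6, Right gives -3. Proposed Left is best. ✓
Column (type θ₂), facing Down: Left gives -1, Right gives 11. Proposed Right is best. ✓

No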